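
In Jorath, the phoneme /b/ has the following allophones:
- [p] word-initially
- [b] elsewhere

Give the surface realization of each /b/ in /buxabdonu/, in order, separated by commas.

Occurrence 1 (position 1): word-initially → [p].
Occurrence 2 (position 5): no conditioning environment matches → elsewhere allophone [b].

[p], [b]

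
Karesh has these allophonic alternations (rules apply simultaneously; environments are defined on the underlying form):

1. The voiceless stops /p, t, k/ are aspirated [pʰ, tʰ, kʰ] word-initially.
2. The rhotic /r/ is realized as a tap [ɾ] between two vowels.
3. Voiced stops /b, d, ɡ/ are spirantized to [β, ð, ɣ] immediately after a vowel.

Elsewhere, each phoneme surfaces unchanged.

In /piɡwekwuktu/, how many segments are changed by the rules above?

Segments that undergo a rule: /p/ → [pʰ] (rule 1); /ɡ/ → [ɣ] (rule 3).
All other segments surface unchanged.

2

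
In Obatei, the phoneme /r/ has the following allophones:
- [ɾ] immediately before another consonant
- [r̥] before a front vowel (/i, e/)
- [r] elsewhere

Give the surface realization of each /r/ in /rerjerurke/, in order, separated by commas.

[r̥], [ɾ], [r], [ɾ]

Occurrence 1 (position 1): before a front vowel (/i, e/) → [r̥].
Occurrence 2 (position 3): immediately before another consonant → [ɾ].
Occurrence 3 (position 6): no conditioning environment matches → elsewhere allophone [r].
Occurrence 4 (position 8): immediately before another consonant → [ɾ].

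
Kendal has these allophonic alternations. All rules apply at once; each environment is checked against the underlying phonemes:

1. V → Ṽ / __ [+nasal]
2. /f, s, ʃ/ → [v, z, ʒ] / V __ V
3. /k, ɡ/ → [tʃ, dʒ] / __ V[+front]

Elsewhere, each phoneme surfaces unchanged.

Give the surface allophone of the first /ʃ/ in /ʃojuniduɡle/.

/ʃ/ (word-initial): rule 2 targets it, but not between two vowels → unchanged [ʃ].

[ʃ]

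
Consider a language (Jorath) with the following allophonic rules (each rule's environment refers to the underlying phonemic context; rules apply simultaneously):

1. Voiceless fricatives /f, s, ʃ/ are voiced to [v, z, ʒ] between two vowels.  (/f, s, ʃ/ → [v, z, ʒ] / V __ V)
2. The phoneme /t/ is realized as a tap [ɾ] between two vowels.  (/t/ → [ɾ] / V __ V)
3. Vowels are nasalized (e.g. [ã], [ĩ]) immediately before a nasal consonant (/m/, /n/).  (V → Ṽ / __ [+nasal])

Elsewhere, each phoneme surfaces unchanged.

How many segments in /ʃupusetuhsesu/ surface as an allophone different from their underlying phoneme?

Segments that undergo a rule: /s/ → [z] (rule 1); /t/ → [ɾ] (rule 2); /s/ → [z] (rule 1).
All other segments surface unchanged.

3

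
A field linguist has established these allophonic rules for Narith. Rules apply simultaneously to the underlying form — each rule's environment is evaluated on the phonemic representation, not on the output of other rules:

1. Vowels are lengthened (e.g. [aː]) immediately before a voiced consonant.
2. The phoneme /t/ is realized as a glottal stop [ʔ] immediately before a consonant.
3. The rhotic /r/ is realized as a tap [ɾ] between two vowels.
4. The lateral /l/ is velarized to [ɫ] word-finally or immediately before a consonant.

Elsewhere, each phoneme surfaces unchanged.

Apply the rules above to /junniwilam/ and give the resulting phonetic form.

/j/ stays [j].
/u/ (between /j/ and /n/) occurs before a voiced consonant → [uː] by rule 1.
/n/ stays [n].
/n/ stays [n].
/i/ meets the environment for rule 1 (before a voiced consonant) → [iː].
/w/ (between /i/ and /i/): no rule targets it → [w].
/i/ (between /w/ and /l/): before a voiced consonant, so rule 1 applies → [iː].
/l/ (between /i/ and /a/): rule 4 targets it, but not word-finally or immediately before a consonant → unchanged [l].
/a/ meets the environment for rule 1 (before a voiced consonant) → [aː].
/m/ (word-final): no rule targets it → [m].

[juːnniːwiːlaːm]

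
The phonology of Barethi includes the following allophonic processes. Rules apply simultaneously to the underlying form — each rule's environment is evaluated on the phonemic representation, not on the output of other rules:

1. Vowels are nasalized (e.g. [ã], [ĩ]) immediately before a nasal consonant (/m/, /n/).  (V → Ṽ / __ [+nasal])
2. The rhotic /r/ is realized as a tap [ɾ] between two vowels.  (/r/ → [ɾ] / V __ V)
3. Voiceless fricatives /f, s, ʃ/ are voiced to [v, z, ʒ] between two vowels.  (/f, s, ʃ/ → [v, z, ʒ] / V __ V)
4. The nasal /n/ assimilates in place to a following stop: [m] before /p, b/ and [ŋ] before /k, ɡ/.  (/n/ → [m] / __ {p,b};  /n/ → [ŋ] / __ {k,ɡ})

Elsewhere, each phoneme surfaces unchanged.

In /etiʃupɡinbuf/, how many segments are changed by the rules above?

3

Segments that undergo a rule: /ʃ/ → [ʒ] (rule 3); /i/ → [ĩ] (rule 1); /n/ → [m] (rule 4).
All other segments surface unchanged.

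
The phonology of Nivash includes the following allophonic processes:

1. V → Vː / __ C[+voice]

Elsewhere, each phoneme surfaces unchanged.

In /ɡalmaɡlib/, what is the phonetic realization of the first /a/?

[aː]

/a/ meets the environment for rule 1 (before a voiced consonant) → [aː].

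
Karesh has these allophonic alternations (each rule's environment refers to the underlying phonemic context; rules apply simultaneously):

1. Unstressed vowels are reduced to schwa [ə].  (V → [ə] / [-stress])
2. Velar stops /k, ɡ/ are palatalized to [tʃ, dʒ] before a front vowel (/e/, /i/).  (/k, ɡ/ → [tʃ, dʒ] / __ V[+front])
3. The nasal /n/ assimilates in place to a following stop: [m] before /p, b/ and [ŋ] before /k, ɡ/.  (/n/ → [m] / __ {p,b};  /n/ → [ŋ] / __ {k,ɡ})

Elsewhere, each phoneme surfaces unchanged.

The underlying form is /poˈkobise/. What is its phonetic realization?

/o/ — between /p/ and /k/, in an unstressed syllable — surfaces as [ə] (rule 1).
/k/ (between /o/ and /o/) fails the environment for rule 2, so it stays [k].
/o/ (between /k/ and /b/): rule 1 targets it, but not in an unstressed syllable → unchanged [o].
/i/ — between /b/ and /s/, in an unstressed syllable — surfaces as [ə] (rule 1).
/e/ — word-final, in an unstressed syllable — surfaces as [ə] (rule 1).

[pəˈkobəsə]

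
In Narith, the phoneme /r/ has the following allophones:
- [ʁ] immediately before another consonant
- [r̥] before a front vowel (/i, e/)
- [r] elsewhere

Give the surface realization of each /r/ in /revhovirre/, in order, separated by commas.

[r̥], [ʁ], [r̥]

Occurrence 1 (position 1): before a front vowel (/i, e/) → [r̥].
Occurrence 2 (position 8): immediately before another consonant → [ʁ].
Occurrence 3 (position 9): before a front vowel (/i, e/) → [r̥].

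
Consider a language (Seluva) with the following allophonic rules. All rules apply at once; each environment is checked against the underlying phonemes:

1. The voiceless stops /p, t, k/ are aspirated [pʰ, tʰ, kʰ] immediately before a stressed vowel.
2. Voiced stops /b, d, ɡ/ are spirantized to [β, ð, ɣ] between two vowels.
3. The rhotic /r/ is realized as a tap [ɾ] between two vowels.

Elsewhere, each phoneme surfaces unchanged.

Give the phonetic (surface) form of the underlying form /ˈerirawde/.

/e/ (word-initial): no rule targets it → [e].
/r/ (between /e/ and /i/) occurs between two vowels → [ɾ] by rule 3.
/i/ stays [i].
/r/ — between /i/ and /a/, between two vowels — surfaces as [ɾ] (rule 3).
/a/ stays [a].
/w/ (between /a/ and /d/) is unaffected → [w].
/d/ (between /w/ and /e/) is in the target of rule 2 but the environment (between two vowels) is not met → [d].
/e/ stays [e].

[ˈeɾiɾawde]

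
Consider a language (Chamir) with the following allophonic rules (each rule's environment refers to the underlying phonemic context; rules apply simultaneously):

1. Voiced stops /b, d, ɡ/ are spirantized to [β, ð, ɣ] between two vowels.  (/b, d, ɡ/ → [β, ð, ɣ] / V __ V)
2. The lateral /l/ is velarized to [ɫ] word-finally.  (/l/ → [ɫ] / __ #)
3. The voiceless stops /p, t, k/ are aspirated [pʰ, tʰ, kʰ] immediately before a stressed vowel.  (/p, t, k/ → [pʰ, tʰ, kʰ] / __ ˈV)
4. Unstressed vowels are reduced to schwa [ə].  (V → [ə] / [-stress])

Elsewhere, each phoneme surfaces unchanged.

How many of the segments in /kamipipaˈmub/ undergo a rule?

Segments that undergo a rule: /a/ → [ə] (rule 4); /i/ → [ə] (rule 4); /i/ → [ə] (rule 4); /a/ → [ə] (rule 4).
All other segments surface unchanged.

4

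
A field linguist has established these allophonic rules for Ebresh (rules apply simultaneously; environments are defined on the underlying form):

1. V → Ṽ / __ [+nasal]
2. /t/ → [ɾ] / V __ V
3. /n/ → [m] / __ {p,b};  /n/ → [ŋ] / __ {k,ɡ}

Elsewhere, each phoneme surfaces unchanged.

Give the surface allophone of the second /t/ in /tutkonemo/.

/t/ (between /u/ and /k/): rule 2 targets it, but not between two vowels → unchanged [t].

[t]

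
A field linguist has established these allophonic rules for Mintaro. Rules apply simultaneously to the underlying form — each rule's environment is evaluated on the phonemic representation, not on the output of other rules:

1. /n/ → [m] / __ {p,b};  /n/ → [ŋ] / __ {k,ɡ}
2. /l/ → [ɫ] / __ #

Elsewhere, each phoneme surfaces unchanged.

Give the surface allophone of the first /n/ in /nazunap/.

[n]

/n/ (word-initial) is in the target of rule 1 but the environment (before a labial or velar stop) is not met → [n].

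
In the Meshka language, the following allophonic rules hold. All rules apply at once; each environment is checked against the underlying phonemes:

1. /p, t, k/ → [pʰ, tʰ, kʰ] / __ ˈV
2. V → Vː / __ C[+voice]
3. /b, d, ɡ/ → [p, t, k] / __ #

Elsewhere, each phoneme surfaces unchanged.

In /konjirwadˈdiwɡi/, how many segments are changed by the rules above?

4

Segments that undergo a rule: /o/ → [oː] (rule 2); /i/ → [iː] (rule 2); /a/ → [aː] (rule 2); /i/ → [iː] (rule 2).
All other segments surface unchanged.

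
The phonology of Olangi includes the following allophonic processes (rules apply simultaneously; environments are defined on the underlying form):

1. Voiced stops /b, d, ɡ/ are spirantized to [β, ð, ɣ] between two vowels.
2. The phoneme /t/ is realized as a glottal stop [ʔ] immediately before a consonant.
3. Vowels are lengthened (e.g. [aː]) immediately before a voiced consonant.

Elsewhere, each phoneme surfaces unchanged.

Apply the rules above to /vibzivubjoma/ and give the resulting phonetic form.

/v/ (word-initial) is unaffected → [v].
/i/ meets the environment for rule 3 (before a voiced consonant) → [iː].
/b/ (between /i/ and /z/): rule 1 targets it, but not between two vowels → unchanged [b].
/z/ (between /b/ and /i/): no rule targets it → [z].
/i/ (between /z/ and /v/): before a voiced consonant, so rule 3 applies → [iː].
/v/ (between /i/ and /u/): no rule targets it → [v].
/u/ (between /v/ and /b/): before a voiced consonant, so rule 3 applies → [uː].
/b/ (between /u/ and /j/): rule 1 targets it, but not between two vowels → unchanged [b].
/j/ (between /b/ and /o/) is unaffected → [j].
/o/ meets the environment for rule 3 (before a voiced consonant) → [oː].
/m/ stays [m].
/a/ (word-final): rule 3 targets it, but not before a voiced consonant → unchanged [a].

[viːbziːvuːbjoːma]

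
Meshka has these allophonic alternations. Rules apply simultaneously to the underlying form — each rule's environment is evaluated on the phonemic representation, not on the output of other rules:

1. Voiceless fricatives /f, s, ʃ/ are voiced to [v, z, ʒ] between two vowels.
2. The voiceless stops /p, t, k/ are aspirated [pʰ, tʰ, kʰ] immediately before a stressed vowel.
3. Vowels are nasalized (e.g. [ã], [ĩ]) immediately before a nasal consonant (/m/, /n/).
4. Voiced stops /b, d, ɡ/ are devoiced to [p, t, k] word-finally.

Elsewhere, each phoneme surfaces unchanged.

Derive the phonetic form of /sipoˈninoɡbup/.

/s/ (word-initial) is in the target of rule 1 but the environment (between two vowels) is not met → [s].
/i/ (between /s/ and /p/) fails the environment for rule 3, so it stays [i].
/p/ (between /i/ and /o/): rule 2 targets it, but not immediately before a stressed vowel → unchanged [p].
/o/ (between /p/ and /n/) occurs before a nasal consonant → [õ] by rule 3.
/n/ stays [n].
/i/ (between /n/ and /n/) occurs before a nasal consonant → [ĩ] by rule 3.
/n/ (between /i/ and /o/) is unaffected → [n].
/o/ (between /n/ and /ɡ/): rule 3 targets it, but not before a nasal consonant → unchanged [o].
/ɡ/ (between /o/ and /b/) fails the environment for rule 4, so it stays [ɡ].
/b/ (between /ɡ/ and /u/): rule 4 targets it, but not word-finally → unchanged [b].
/u/ (between /b/ and /p/) fails the environment for rule 3, so it stays [u].
/p/ (word-final): rule 2 targets it, but not immediately before a stressed vowel → unchanged [p].

[sipõˈnĩnoɡbup]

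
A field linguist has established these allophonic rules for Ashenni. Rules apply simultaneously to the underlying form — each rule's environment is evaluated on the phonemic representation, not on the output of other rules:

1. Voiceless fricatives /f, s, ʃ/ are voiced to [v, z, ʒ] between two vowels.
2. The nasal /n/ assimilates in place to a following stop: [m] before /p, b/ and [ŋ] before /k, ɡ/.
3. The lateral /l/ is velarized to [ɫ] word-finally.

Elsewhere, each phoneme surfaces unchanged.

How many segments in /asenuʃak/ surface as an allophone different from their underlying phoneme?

Segments that undergo a rule: /s/ → [z] (rule 1); /ʃ/ → [ʒ] (rule 1).
All other segments surface unchanged.

2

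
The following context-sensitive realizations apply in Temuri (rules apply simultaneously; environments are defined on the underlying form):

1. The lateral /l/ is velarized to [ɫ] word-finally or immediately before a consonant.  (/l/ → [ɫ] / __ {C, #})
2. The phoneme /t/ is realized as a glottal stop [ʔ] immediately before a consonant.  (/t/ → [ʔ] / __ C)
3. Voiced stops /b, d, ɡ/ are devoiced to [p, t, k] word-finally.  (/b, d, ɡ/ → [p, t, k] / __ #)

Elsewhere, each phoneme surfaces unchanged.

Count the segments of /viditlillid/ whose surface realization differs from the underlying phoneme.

Segments that undergo a rule: /t/ → [ʔ] (rule 2); /l/ → [ɫ] (rule 1); /d/ → [t] (rule 3).
All other segments surface unchanged.

3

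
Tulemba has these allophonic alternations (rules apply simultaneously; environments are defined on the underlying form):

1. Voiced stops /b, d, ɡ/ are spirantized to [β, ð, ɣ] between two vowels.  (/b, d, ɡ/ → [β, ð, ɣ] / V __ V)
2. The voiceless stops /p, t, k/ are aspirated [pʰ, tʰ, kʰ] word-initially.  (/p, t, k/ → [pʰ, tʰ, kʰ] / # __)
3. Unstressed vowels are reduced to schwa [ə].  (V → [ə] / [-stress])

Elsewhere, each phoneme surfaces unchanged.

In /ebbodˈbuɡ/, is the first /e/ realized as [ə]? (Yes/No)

/e/ — word-initial, in an unstressed syllable — surfaces as [ə] (rule 3).
The actual realization is [ə], which matches [ə].

Yes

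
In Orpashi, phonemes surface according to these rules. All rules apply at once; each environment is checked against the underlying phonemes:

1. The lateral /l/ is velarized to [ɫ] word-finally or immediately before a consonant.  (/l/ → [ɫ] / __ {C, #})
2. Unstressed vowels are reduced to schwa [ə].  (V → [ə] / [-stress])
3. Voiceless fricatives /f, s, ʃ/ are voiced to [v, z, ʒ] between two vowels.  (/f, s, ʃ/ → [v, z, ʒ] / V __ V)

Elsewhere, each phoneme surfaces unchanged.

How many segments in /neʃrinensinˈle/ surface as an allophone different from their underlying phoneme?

Segments that undergo a rule: /e/ → [ə] (rule 2); /i/ → [ə] (rule 2); /e/ → [ə] (rule 2); /i/ → [ə] (rule 2).
All other segments surface unchanged.

4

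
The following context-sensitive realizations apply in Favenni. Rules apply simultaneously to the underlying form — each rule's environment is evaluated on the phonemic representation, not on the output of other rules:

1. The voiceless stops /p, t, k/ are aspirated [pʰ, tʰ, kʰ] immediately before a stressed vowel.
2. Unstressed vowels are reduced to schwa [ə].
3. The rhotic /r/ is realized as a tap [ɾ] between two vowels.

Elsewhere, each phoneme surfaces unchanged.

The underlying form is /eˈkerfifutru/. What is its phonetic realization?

Rule 2 applies to /e/ (word-initial: in an unstressed syllable) → [ə].
/k/ (between /e/ and /e/) occurs immediately before a stressed vowel → [kʰ] by rule 1.
/e/ (between /k/ and /r/) is in the target of rule 2 but the environment (in an unstressed syllable) is not met → [e].
/r/ (between /e/ and /f/) fails the environment for rule 3, so it stays [r].
/i/ (between /f/ and /f/): in an unstressed syllable, so rule 2 applies → [ə].
/u/ — between /f/ and /t/, in an unstressed syllable — surfaces as [ə] (rule 2).
/t/ (between /u/ and /r/): rule 1 targets it, but not immediately before a stressed vowel → unchanged [t].
/r/ (between /t/ and /u/) fails the environment for rule 3, so it stays [r].
/u/ meets the environment for rule 2 (in an unstressed syllable) → [ə].

[əˈkʰerfəfətrə]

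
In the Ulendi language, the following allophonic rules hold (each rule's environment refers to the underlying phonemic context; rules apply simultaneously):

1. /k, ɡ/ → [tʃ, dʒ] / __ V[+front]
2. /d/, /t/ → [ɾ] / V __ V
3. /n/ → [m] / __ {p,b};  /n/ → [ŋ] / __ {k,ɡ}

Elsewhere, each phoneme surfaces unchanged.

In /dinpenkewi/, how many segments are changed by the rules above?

3

Segments that undergo a rule: /n/ → [m] (rule 3); /n/ → [ŋ] (rule 3); /k/ → [tʃ] (rule 1).
All other segments surface unchanged.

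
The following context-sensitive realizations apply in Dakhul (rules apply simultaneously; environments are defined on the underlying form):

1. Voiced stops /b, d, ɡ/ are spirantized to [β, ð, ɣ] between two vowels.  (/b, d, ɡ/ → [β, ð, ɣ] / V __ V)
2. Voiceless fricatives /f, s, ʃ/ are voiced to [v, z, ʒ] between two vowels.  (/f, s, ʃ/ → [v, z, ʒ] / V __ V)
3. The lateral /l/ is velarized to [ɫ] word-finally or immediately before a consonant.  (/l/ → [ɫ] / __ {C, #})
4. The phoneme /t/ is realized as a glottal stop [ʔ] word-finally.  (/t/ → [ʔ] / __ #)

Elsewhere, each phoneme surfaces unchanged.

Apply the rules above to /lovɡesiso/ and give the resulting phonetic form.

/l/ — word-initial; rule 3 does not apply here → [l].
/o/ — not in any rule's target class → [o].
/v/ (between /o/ and /ɡ/): no rule targets it → [v].
/ɡ/ — between /v/ and /e/; rule 1 does not apply here → [ɡ].
/e/ (between /ɡ/ and /s/): no rule targets it → [e].
/s/ (between /e/ and /i/) occurs between two vowels → [z] by rule 2.
/i/ — not in any rule's target class → [i].
/s/ (between /i/ and /o/): between two vowels, so rule 2 applies → [z].
/o/ (word-final): no rule targets it → [o].

[lovɡezizo]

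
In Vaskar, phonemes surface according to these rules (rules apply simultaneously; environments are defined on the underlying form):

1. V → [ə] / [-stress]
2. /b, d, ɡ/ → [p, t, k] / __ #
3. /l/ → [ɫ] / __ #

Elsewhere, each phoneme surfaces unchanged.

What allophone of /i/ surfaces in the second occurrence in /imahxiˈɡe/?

/i/ — between /x/ and /ɡ/, in an unstressed syllable — surfaces as [ə] (rule 1).

[ə]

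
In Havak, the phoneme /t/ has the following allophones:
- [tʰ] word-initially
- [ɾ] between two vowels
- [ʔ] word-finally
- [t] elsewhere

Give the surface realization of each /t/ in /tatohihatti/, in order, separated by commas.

[tʰ], [ɾ], [t], [t]

Occurrence 1 (position 1): word-initially → [tʰ].
Occurrence 2 (position 3): between two vowels → [ɾ].
Occurrence 3 (position 9): no conditioning environment matches → elsewhere allophone [t].
Occurrence 4 (position 10): no conditioning environment matches → elsewhere allophone [t].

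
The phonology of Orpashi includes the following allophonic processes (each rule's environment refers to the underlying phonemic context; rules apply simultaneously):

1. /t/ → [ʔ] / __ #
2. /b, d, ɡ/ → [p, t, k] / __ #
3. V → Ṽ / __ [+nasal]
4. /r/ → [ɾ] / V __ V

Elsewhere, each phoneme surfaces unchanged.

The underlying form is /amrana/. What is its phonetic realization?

/a/ (word-initial) occurs before a nasal consonant → [ã] by rule 3.
/m/ — not in any rule's target class → [m].
/r/ (between /m/ and /a/) is in the target of rule 4 but the environment (between two vowels) is not met → [r].
/a/ (between /r/ and /n/) occurs before a nasal consonant → [ã] by rule 3.
/n/ stays [n].
/a/ (word-final) fails the environment for rule 3, so it stays [a].

[ãmrãna]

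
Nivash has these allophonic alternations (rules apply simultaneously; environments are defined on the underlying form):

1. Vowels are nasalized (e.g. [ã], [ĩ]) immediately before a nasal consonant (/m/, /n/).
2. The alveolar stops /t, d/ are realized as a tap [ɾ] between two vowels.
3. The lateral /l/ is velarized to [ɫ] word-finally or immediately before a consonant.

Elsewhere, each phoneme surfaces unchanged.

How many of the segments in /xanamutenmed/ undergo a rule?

4

Segments that undergo a rule: /a/ → [ã] (rule 1); /a/ → [ã] (rule 1); /t/ → [ɾ] (rule 2); /e/ → [ẽ] (rule 1).
All other segments surface unchanged.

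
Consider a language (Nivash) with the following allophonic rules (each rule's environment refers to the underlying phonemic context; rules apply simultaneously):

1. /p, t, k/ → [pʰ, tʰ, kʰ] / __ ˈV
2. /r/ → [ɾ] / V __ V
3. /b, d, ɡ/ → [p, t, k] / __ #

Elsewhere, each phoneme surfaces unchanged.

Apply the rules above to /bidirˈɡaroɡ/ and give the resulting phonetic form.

[bidirˈɡaɾok]

/b/ (word-initial): rule 3 targets it, but not word-finally → unchanged [b].
/i/ stays [i].
/d/ (between /i/ and /i/) fails the environment for rule 3, so it stays [d].
/i/ stays [i].
/r/ (between /i/ and /ɡ/): rule 2 targets it, but not between two vowels → unchanged [r].
/ɡ/ (between /r/ and /a/): rule 3 targets it, but not word-finally → unchanged [ɡ].
/a/ (between /ɡ/ and /r/) is unaffected → [a].
/r/ — between /a/ and /o/, between two vowels — surfaces as [ɾ] (rule 2).
/o/ stays [o].
/ɡ/ meets the environment for rule 3 (word-finally) → [k].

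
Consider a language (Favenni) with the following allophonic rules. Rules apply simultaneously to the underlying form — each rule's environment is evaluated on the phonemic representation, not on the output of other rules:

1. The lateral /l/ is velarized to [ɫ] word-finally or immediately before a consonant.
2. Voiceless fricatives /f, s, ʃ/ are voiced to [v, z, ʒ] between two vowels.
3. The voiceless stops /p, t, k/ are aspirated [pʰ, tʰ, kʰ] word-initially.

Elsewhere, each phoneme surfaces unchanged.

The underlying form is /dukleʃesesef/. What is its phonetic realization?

[dukleʒezezef]

/d/ — not in any rule's target class → [d].
/u/ (between /d/ and /k/) is unaffected → [u].
/k/ (between /u/ and /l/) is in the target of rule 3 but the environment (word-initially) is not met → [k].
/l/ (between /k/ and /e/): rule 1 targets it, but not word-finally or immediately before a consonant → unchanged [l].
/e/ (between /l/ and /ʃ/) is unaffected → [e].
/ʃ/ — between /e/ and /e/, between two vowels — surfaces as [ʒ] (rule 2).
/e/ (between /ʃ/ and /s/): no rule targets it → [e].
/s/ — between /e/ and /e/, between two vowels — surfaces as [z] (rule 2).
/e/ — not in any rule's target class → [e].
/s/ (between /e/ and /e/): between two vowels, so rule 2 applies → [z].
/e/ (between /s/ and /f/) is unaffected → [e].
/f/ (word-final) fails the environment for rule 2, so it stays [f].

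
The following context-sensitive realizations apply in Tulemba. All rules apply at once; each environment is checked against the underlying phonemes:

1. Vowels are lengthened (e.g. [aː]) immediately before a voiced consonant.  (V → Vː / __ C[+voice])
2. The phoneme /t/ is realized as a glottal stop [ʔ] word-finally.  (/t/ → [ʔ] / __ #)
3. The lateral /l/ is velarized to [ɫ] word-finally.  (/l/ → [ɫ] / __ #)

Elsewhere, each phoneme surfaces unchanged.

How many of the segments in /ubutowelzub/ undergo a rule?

4

Segments that undergo a rule: /u/ → [uː] (rule 1); /o/ → [oː] (rule 1); /e/ → [eː] (rule 1); /u/ → [uː] (rule 1).
All other segments surface unchanged.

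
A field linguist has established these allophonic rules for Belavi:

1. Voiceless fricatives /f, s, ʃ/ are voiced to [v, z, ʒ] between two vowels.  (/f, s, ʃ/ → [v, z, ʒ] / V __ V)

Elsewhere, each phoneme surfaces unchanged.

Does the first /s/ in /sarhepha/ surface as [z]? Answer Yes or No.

No

/s/ (word-initial): rule 1 targets it, but not between two vowels → unchanged [s].
The actual realization is [s], not [z].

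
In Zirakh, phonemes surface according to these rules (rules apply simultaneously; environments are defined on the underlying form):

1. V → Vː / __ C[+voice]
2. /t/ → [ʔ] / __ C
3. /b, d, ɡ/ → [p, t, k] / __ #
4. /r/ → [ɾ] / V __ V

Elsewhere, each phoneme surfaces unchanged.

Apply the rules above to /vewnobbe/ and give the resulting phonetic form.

[veːwnoːbbe]

/v/ — not in any rule's target class → [v].
/e/ (between /v/ and /w/) occurs before a voiced consonant → [eː] by rule 1.
/w/ — not in any rule's target class → [w].
/n/ — not in any rule's target class → [n].
Rule 1 applies to /o/ (between /n/ and /b/: before a voiced consonant) → [oː].
/b/ (between /o/ and /b/) fails the environment for rule 3, so it stays [b].
/b/ (between /b/ and /e/): rule 3 targets it, but not word-finally → unchanged [b].
/e/ (word-final): rule 1 targets it, but not before a voiced consonant → unchanged [e].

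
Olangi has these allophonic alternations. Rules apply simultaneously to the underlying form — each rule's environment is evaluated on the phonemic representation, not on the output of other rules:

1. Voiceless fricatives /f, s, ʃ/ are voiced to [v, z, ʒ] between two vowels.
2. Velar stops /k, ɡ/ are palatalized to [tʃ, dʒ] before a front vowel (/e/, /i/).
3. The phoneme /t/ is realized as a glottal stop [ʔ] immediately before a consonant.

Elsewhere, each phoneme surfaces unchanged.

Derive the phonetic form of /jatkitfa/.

[jaʔtʃiʔfa]

/j/ — not in any rule's target class → [j].
/a/ — not in any rule's target class → [a].
/t/ meets the environment for rule 3 (immediately before a consonant) → [ʔ].
Rule 2 applies to /k/ (between /t/ and /i/: before a front vowel) → [tʃ].
/i/ — not in any rule's target class → [i].
/t/ meets the environment for rule 3 (immediately before a consonant) → [ʔ].
/f/ (between /t/ and /a/): rule 1 targets it, but not between two vowels → unchanged [f].
/a/ (word-final) is unaffected → [a].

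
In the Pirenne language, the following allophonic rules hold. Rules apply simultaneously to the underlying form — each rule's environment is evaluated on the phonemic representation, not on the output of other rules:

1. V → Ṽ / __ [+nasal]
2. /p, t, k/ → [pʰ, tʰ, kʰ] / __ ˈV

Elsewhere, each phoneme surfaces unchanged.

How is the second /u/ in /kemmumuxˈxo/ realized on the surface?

/u/ (between /m/ and /x/) fails the environment for rule 1, so it stays [u].

[u]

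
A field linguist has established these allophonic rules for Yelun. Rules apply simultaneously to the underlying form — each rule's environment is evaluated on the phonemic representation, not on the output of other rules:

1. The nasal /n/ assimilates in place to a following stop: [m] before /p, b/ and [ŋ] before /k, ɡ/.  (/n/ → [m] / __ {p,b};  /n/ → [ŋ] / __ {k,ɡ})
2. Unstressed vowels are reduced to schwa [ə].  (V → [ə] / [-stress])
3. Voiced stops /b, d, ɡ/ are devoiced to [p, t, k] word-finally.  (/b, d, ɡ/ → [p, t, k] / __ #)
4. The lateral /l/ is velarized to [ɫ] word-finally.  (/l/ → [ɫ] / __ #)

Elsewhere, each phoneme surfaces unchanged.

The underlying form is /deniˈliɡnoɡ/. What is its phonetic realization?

[dənəˈliɡnək]

/d/ (word-initial): rule 3 targets it, but not word-finally → unchanged [d].
/e/ (between /d/ and /n/) occurs in an unstressed syllable → [ə] by rule 2.
/n/ — between /e/ and /i/; rule 1 does not apply here → [n].
/i/ meets the environment for rule 2 (in an unstressed syllable) → [ə].
/l/ (between /i/ and /i/): rule 4 targets it, but not word-finally → unchanged [l].
/i/ — between /l/ and /ɡ/; rule 2 does not apply here → [i].
/ɡ/ (between /i/ and /n/) is in the target of rule 3 but the environment (word-finally) is not met → [ɡ].
/n/ (between /ɡ/ and /o/) is in the target of rule 1 but the environment (before a labial or velar stop) is not met → [n].
/o/ meets the environment for rule 2 (in an unstressed syllable) → [ə].
/ɡ/ — word-final, word-finally — surfaces as [k] (rule 3).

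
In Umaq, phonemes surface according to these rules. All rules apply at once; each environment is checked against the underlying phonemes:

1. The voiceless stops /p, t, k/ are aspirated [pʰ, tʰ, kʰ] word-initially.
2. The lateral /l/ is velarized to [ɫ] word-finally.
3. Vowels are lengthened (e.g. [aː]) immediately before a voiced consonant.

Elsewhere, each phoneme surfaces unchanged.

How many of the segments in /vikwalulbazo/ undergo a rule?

Segments that undergo a rule: /a/ → [aː] (rule 3); /u/ → [uː] (rule 3); /a/ → [aː] (rule 3).
All other segments surface unchanged.

3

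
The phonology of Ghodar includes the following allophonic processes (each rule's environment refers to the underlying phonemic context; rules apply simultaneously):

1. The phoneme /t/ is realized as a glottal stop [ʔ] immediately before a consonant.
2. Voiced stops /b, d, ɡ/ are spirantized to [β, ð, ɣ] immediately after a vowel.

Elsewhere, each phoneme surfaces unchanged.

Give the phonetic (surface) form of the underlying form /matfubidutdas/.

[maʔfuβiðuʔdas]

/m/ stays [m].
/a/ stays [a].
/t/ — between /a/ and /f/, immediately before a consonant — surfaces as [ʔ] (rule 1).
/f/ — not in any rule's target class → [f].
/u/ stays [u].
/b/ — between /u/ and /i/, immediately after a vowel — surfaces as [β] (rule 2).
/i/ (between /b/ and /d/) is unaffected → [i].
/d/ — between /i/ and /u/, immediately after a vowel — surfaces as [ð] (rule 2).
/u/ stays [u].
/t/ meets the environment for rule 1 (immediately before a consonant) → [ʔ].
/d/ (between /t/ and /a/): rule 2 targets it, but not immediately after a vowel → unchanged [d].
/a/ stays [a].
/s/ (word-final): no rule targets it → [s].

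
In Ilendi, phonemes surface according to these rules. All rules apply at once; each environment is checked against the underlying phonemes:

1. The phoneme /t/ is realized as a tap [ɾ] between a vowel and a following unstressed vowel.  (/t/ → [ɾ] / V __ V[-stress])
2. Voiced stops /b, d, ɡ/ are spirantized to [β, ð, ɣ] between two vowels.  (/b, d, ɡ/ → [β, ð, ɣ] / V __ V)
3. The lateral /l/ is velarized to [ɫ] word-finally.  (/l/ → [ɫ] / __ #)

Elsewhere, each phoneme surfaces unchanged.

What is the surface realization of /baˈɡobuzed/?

[baˈɣoβuzed]

/b/ (word-initial): rule 2 targets it, but not between two vowels → unchanged [b].
/a/ stays [a].
/ɡ/ (between /a/ and /o/) occurs between two vowels → [ɣ] by rule 2.
/o/ (between /ɡ/ and /b/) is unaffected → [o].
/b/ meets the environment for rule 2 (between two vowels) → [β].
/u/ (between /b/ and /z/): no rule targets it → [u].
/z/ stays [z].
/e/ stays [e].
/d/ (word-final) fails the environment for rule 2, so it stays [d].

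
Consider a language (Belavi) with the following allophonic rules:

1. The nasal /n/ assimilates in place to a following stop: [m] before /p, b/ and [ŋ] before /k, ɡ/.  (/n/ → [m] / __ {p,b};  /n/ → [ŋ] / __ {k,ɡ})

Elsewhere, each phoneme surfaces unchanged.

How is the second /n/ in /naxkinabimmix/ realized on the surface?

/n/ — between /i/ and /a/; rule 1 does not apply here → [n].

[n]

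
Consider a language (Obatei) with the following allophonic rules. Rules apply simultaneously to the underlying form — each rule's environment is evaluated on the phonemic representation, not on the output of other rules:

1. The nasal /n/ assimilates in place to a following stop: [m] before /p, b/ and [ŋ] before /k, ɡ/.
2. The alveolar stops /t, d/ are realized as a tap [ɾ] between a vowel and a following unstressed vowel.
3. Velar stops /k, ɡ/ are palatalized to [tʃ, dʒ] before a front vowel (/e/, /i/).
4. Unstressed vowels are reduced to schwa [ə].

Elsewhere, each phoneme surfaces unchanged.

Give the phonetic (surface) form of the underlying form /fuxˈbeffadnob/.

[fəxˈbeffədnəb]

/f/ (word-initial) is unaffected → [f].
/u/ — between /f/ and /x/, in an unstressed syllable — surfaces as [ə] (rule 4).
/x/ (between /u/ and /b/): no rule targets it → [x].
/b/ (between /x/ and /e/) is unaffected → [b].
/e/ — between /b/ and /f/; rule 4 does not apply here → [e].
/f/ — not in any rule's target class → [f].
/f/ (between /f/ and /a/) is unaffected → [f].
/a/ — between /f/ and /d/, in an unstressed syllable — surfaces as [ə] (rule 4).
/d/ — between /a/ and /n/; rule 2 does not apply here → [d].
/n/ (between /d/ and /o/) fails the environment for rule 1, so it stays [n].
/o/ (between /n/ and /b/): in an unstressed syllable, so rule 4 applies → [ə].
/b/ (word-final) is unaffected → [b].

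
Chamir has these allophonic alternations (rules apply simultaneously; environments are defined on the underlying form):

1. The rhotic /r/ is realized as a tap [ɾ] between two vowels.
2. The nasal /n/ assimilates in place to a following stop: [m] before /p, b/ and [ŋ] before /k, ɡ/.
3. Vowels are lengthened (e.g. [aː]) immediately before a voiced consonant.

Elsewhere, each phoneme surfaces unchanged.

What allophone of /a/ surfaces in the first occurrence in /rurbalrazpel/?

[aː]

Rule 3 applies to /a/ (between /b/ and /l/: before a voiced consonant) → [aː].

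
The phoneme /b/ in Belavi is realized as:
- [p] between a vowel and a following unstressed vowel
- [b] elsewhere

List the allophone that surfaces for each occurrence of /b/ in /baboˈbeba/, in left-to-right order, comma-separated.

[b], [p], [b], [p]

Occurrence 1 (position 1): no conditioning environment matches → elsewhere allophone [b].
Occurrence 2 (position 3): between a vowel and a following unstressed vowel → [p].
Occurrence 3 (position 5): no conditioning environment matches → elsewhere allophone [b].
Occurrence 4 (position 7): between a vowel and a following unstressed vowel → [p].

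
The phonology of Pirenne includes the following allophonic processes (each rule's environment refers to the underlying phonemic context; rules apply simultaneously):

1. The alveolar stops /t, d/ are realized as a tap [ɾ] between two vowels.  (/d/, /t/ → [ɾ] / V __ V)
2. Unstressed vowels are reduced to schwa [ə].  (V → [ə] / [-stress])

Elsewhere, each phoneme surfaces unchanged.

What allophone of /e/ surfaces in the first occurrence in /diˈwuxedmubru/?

/e/ (between /x/ and /d/) occurs in an unstressed syllable → [ə] by rule 2.

[ə]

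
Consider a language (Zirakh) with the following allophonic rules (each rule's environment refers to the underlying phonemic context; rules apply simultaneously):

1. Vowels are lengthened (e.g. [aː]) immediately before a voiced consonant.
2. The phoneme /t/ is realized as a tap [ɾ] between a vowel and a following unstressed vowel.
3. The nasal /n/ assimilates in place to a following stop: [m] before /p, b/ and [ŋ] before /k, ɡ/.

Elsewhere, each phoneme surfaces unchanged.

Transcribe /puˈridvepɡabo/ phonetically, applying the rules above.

[puːˈriːdvepɡaːbo]

/p/ stays [p].
/u/ (between /p/ and /r/): before a voiced consonant, so rule 1 applies → [uː].
/r/ — not in any rule's target class → [r].
Rule 1 applies to /i/ (between /r/ and /d/: before a voiced consonant) → [iː].
/d/ (between /i/ and /v/): no rule targets it → [d].
/v/ — not in any rule's target class → [v].
/e/ (between /v/ and /p/) fails the environment for rule 1, so it stays [e].
/p/ stays [p].
/ɡ/ — not in any rule's target class → [ɡ].
/a/ (between /ɡ/ and /b/) occurs before a voiced consonant → [aː] by rule 1.
/b/ (between /a/ and /o/): no rule targets it → [b].
/o/ (word-final): rule 1 targets it, but not before a voiced consonant → unchanged [o].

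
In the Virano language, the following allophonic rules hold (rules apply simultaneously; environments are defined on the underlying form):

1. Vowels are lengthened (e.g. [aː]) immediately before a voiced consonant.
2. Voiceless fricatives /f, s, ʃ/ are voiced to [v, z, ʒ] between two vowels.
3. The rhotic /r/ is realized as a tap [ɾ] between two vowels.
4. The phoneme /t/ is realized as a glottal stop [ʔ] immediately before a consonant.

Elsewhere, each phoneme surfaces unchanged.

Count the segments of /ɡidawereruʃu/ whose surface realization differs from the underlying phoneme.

7

Segments that undergo a rule: /i/ → [iː] (rule 1); /a/ → [aː] (rule 1); /e/ → [eː] (rule 1); /r/ → [ɾ] (rule 3); /e/ → [eː] (rule 1); /r/ → [ɾ] (rule 3); /ʃ/ → [ʒ] (rule 2).
All other segments surface unchanged.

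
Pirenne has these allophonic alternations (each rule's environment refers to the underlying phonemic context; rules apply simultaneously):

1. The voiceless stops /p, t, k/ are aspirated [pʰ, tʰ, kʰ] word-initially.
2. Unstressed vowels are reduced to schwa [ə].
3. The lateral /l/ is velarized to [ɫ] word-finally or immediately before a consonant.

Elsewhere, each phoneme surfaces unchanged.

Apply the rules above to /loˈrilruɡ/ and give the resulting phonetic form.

[ləˈriɫrəɡ]

/l/ (word-initial) fails the environment for rule 3, so it stays [l].
Rule 2 applies to /o/ (between /l/ and /r/: in an unstressed syllable) → [ə].
/r/ — not in any rule's target class → [r].
/i/ — between /r/ and /l/; rule 2 does not apply here → [i].
/l/ (between /i/ and /r/): word-finally or immediately before a consonant, so rule 3 applies → [ɫ].
/r/ (between /l/ and /u/) is unaffected → [r].
/u/ (between /r/ and /ɡ/) occurs in an unstressed syllable → [ə] by rule 2.
/ɡ/ (word-final): no rule targets it → [ɡ].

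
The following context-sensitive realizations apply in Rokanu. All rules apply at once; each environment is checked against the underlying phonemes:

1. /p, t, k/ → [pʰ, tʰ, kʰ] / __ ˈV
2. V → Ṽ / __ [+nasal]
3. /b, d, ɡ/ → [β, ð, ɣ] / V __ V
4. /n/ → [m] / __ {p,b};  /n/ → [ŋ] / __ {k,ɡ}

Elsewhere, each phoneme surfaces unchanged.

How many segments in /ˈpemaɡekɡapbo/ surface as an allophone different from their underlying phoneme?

Segments that undergo a rule: /p/ → [pʰ] (rule 1); /e/ → [ẽ] (rule 2); /ɡ/ → [ɣ] (rule 3).
All other segments surface unchanged.

3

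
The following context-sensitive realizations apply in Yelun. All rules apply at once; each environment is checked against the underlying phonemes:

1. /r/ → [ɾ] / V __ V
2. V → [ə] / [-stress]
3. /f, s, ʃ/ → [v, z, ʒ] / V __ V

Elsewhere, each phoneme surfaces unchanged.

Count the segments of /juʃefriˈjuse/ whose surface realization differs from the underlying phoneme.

6

Segments that undergo a rule: /u/ → [ə] (rule 2); /ʃ/ → [ʒ] (rule 3); /e/ → [ə] (rule 2); /i/ → [ə] (rule 2); /s/ → [z] (rule 3); /e/ → [ə] (rule 2).
All other segments surface unchanged.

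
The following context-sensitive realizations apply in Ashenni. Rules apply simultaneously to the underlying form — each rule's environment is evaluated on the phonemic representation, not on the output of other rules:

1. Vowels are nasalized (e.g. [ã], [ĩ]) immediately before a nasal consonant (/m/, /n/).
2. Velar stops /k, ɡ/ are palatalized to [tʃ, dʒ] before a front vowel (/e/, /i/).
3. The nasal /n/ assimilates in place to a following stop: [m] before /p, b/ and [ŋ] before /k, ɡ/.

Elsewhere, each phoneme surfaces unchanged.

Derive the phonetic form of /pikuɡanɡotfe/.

[pikuɡãŋɡotfe]

/i/ (between /p/ and /k/): rule 1 targets it, but not before a nasal consonant → unchanged [i].
/k/ (between /i/ and /u/): rule 2 targets it, but not before a front vowel → unchanged [k].
/u/ — between /k/ and /ɡ/; rule 1 does not apply here → [u].
/ɡ/ (between /u/ and /a/) fails the environment for rule 2, so it stays [ɡ].
Rule 1 applies to /a/ (between /ɡ/ and /n/: before a nasal consonant) → [ã].
/n/ meets the environment for rule 3 (before a labial or velar stop) → [ŋ].
/ɡ/ (between /n/ and /o/): rule 2 targets it, but not before a front vowel → unchanged [ɡ].
/o/ — between /ɡ/ and /t/; rule 1 does not apply here → [o].
/e/ (word-final): rule 1 targets it, but not before a nasal consonant → unchanged [e].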